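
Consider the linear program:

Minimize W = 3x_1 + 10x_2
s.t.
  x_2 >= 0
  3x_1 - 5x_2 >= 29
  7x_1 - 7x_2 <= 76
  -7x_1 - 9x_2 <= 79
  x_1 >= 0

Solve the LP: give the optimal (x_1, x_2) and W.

x_1 = 29/3, x_2 = 0, minimum W = 29

Corner points and W = 3x_1 + 10x_2:
  (29/3, 0) → W = 29
  (76/7, 0) → W = 228/7
  (177/14, 25/14) → W = 781/14

The binding constraints are x_2 = 0 and 3x_1 - 5x_2 = 29.
Solving simultaneously gives x_1 = 29/3, x_2 = 0.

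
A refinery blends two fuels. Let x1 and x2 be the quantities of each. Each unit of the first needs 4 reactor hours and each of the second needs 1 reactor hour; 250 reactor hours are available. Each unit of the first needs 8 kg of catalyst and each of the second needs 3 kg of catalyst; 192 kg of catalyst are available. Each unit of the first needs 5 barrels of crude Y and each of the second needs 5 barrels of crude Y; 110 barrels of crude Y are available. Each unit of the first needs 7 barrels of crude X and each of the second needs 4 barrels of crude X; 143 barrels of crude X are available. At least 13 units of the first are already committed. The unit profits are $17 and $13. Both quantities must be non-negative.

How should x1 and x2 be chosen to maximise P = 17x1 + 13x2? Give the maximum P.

x1 = 55/3, x2 = 11/3, maximum P = 1078/3

Feasible corners and P = 17x1 + 13x2:
  (143/7, 0) → P = 2431/7
  (13, 0) → P = 221
  (55/3, 11/3) → P = 1078/3
  (13, 9) → P = 338

The optimum lies where 5x1 + 5x2 = 110 and 7x1 + 4x2 = 143.
Solving simultaneously gives x1 = 55/3, x2 = 11/3.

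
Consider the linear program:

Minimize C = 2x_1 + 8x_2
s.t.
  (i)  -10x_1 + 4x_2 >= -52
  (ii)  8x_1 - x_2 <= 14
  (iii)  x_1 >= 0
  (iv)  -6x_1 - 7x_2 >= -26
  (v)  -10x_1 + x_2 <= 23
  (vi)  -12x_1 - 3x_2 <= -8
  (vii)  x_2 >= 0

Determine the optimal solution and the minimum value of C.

Feasible corners and C = 2x_1 + 8x_2:
  (2, 2) → C = 20
  (7/4, 0) → C = 7/2
  (0, 26/7) → C = 208/7
  (0, 8/3) → C = 64/3
  (2/3, 0) → C = 4/3

x_1 = 2/3, x_2 = 0, minimum C = 4/3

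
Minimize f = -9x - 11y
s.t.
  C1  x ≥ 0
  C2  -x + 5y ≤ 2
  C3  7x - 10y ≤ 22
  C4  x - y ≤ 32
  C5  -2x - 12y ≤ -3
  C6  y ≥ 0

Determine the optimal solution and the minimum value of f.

Corner points and f = -9x - 11y:
  (0, 2/5) → f = -22/5
  (0, 1/4) → f = -11/4
  (26/5, 36/25) → f = -1566/25
  (22/7, 0) → f = -198/7
  (3/2, 0) → f = -27/2

At the optimal vertex, -x + 5y = 2 and 7x - 10y = 22.
Solving simultaneously gives x = 26/5, y = 36/25.

x = 26/5, y = 36/25, minimum f = -1566/25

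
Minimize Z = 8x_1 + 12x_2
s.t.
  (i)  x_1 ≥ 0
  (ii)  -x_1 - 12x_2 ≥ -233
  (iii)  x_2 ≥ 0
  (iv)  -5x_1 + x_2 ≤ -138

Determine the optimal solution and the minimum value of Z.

x_1 = 138/5, x_2 = 0, minimum Z = 1104/5

Corner points and Z = 8x_1 + 12x_2:
  (233, 0) → Z = 1864
  (1889/61, 1027/61) → Z = 27436/61
  (138/5, 0) → Z = 1104/5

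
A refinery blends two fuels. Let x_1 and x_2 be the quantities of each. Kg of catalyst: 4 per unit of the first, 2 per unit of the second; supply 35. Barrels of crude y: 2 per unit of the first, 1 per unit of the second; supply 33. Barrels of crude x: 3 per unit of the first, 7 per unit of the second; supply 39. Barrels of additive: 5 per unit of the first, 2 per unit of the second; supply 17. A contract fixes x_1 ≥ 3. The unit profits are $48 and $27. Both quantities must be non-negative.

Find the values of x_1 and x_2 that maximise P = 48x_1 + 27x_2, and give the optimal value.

x_1 = 3, x_2 = 1, maximum P = 171

Corner points and P = 48x_1 + 27x_2:
  (17/5, 0) → P = 816/5
  (3, 0) → P = 144
  (3, 1) → P = 171

At the optimal vertex, 5x_1 + 2x_2 = 17 and x_1 = 3.
Solving simultaneously gives x_1 = 3, x_2 = 1.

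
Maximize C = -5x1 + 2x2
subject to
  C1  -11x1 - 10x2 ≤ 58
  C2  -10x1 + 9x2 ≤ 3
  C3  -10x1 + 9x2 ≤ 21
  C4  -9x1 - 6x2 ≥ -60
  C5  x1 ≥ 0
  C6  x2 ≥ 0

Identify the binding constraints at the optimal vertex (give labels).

C2 and C5

Extreme points and C = -5x1 + 2x2:
  (174/47, 209/47) → C = -452/47
  (0, 1/3) → C = 2/3
  (20/3, 0) → C = -100/3
  (0, 0) → C = 0

The maximum is at (0, 1/3). Substituting into each constraint, equality holds for C2 and C5; the remaining constraints have slack.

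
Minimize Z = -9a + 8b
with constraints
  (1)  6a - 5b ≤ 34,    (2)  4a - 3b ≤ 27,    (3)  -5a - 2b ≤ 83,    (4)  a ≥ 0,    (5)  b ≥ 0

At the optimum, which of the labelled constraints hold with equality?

Extreme points and Z = -9a + 8b:
  (33/2, 13) → Z = -89/2
  (17/3, 0) → Z = -51
  (0, 0) → Z = 0
The feasible region is unbounded (it extends along (0, 1), (3, 4)), but Z strictly increases along every unbounded feasible direction, so there is no improving ray and the minimum is attained at a vertex.

The minimum is at (17/3, 0). Substituting into each constraint, equality holds for (1) and (5); the remaining constraints have slack.

(1) and (5)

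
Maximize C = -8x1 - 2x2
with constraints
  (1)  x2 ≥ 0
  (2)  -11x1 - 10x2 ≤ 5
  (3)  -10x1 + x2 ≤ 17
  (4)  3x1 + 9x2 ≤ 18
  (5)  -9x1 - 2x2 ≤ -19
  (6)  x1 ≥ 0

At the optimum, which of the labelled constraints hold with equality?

Extreme points and C = -8x1 - 2x2:
  (6, 0) → C = -48
  (19/9, 0) → C = -152/9
  (9/5, 7/5) → C = -86/5

The maximum is at (19/9, 0). Substituting into each constraint, equality holds for (1) and (5); the remaining constraints have slack.

(1) and (5)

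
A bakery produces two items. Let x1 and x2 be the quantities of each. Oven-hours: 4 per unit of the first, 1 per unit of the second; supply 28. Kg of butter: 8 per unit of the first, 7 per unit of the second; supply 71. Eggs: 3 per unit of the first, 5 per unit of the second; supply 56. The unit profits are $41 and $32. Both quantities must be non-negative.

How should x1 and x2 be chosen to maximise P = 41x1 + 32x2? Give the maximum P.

x1 = 25/4, x2 = 3, maximum P = 1409/4

The optimum lies where 4x1 + x2 = 28 and 8x1 + 7x2 = 71.
Solving simultaneously gives x1 = 25/4, x2 = 3.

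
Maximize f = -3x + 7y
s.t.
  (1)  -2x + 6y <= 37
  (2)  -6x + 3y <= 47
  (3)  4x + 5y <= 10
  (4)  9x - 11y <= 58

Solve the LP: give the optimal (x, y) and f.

x = -57/10, y = 64/15, maximum f = 1409/30

The optimum lies where -2x + 6y = 37 and -6x + 3y = 47.
Solving simultaneously gives x = -57/10, y = 64/15.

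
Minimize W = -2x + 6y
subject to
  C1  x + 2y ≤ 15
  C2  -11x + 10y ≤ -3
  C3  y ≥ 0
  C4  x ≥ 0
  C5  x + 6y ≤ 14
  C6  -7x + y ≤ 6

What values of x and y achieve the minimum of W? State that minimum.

Extreme points and W = -2x + 6y:
  (3/11, 0) → W = -6/11
  (79/38, 151/76) → W = 295/38
  (14, 0) → W = -28

At the optimal vertex, y = 0 and x + 6y = 14.
Solving simultaneously gives x = 14, y = 0.

x = 14, y = 0, minimum W = -28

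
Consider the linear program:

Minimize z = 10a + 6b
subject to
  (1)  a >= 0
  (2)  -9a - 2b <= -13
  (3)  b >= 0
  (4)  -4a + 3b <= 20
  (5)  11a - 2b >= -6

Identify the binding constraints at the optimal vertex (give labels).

(2) and (3)

Extreme points and z = 10a + 6b:
  (13/9, 0) → z = 130/9
  (7/20, 197/40) → z = 661/20
  (22/25, 196/25) → z = 1396/25
The feasible region is unbounded (it extends along (3, 4), (1, 0)), but z strictly increases along every unbounded feasible direction, so there is no improving ray and the minimum is attained at a vertex.

The minimum is at (13/9, 0). Substituting into each constraint, equality holds for (2) and (3); the remaining constraints have slack.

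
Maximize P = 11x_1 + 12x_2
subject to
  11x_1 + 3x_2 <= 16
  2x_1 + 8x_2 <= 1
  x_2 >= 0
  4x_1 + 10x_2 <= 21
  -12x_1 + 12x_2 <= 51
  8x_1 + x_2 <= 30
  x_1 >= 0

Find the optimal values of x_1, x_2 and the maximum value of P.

x_1 = 1/2, x_2 = 0, maximum P = 11/2

Feasible corners and P = 11x_1 + 12x_2:
  (1/2, 0) → P = 11/2
  (0, 1/8) → P = 3/2
  (0, 0) → P = 0

The binding constraints are 2x_1 + 8x_2 = 1 and x_2 = 0.
Solving simultaneously gives x_1 = 1/2, x_2 = 0.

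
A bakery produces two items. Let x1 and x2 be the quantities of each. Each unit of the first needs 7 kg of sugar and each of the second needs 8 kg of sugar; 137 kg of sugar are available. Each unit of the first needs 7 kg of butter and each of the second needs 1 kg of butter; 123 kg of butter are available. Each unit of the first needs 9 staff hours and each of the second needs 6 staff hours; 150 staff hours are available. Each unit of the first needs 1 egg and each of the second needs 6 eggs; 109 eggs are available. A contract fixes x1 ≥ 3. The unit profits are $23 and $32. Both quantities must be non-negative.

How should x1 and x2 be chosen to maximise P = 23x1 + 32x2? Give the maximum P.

x1 = 3, x2 = 29/2, maximum P = 533

Corner points and P = 23x1 + 32x2:
  (50/3, 0) → P = 1150/3
  (3, 0) → P = 69
  (63/5, 61/10) → P = 485
  (3, 29/2) → P = 533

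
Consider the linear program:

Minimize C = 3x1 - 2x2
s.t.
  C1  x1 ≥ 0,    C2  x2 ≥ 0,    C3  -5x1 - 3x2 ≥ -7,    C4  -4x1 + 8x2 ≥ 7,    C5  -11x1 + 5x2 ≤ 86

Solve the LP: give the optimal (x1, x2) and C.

x1 = 0, x2 = 7/3, minimum C = -14/3

Vertices and C = 3x1 - 2x2:
  (0, 7/3) → C = -14/3
  (0, 7/8) → C = -7/4
  (35/52, 63/52) → C = -21/52

The optimum lies where x1 = 0 and -5x1 - 3x2 = -7.
Solving simultaneously gives x1 = 0, x2 = 7/3.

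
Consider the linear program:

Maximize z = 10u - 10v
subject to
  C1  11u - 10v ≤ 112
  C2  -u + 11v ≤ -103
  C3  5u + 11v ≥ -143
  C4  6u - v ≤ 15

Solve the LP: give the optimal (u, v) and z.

u = -22/19, v = -237/19, maximum z = 2150/19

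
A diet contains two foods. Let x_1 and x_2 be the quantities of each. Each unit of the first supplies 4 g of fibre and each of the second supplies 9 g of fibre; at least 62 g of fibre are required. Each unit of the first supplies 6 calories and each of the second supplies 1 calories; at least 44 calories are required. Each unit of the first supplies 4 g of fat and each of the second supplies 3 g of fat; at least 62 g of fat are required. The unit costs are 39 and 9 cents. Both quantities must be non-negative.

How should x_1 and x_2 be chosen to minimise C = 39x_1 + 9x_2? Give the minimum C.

Vertices and C = 39x_1 + 9x_2:
  (0, 44) → C = 396
  (31/2, 0) → C = 1209/2
  (5, 14) → C = 321
The feasible region is unbounded (it extends along (0, 1), (1, 0)), but C strictly increases along every unbounded feasible direction, so there is no improving ray and the minimum is attained at a vertex.

The optimum lies where 6x_1 + x_2 = 44 and 4x_1 + 3x_2 = 62.
Solving simultaneously gives x_1 = 5, x_2 = 14.

x_1 = 5, x_2 = 14, minimum C = 321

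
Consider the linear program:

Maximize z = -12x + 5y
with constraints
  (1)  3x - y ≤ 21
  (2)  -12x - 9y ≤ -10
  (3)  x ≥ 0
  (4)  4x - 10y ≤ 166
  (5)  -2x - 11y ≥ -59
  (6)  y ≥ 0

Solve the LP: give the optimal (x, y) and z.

x = 0, y = 59/11, maximum z = 295/11

Feasible corners and z = -12x + 5y:
  (58/7, 27/7) → z = -561/7
  (7, 0) → z = -84
  (0, 10/9) → z = 50/9
  (5/6, 0) → z = -10
  (0, 59/11) → z = 295/11

At the optimal vertex, x = 0 and -2x - 11y = -59.
Solving simultaneously gives x = 0, y = 59/11.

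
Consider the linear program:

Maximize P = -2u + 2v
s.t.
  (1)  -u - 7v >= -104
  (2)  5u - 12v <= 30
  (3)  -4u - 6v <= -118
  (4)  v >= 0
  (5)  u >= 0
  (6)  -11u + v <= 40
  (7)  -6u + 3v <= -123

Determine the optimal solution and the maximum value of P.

Feasible corners and P = -2u + 2v:
  (1458/47, 490/47) → P = -1936/47
  (391/15, 167/15) → P = -448/15
  (462/19, 145/19) → P = -634/19

u = 391/15, v = 167/15, maximum P = -448/15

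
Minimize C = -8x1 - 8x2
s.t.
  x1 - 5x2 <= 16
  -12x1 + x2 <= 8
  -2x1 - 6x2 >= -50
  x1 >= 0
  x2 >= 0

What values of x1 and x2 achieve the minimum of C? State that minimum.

Corner points and C = -8x1 - 8x2:
  (173/8, 9/8) → C = -182
  (16, 0) → C = -128
  (1/37, 308/37) → C = -2472/37
  (0, 8) → C = -64
  (0, 0) → C = 0

The optimum lies where x1 - 5x2 = 16 and -2x1 - 6x2 = -50.
Solving simultaneously gives x1 = 173/8, x2 = 9/8.

x1 = 173/8, x2 = 9/8, minimum C = -182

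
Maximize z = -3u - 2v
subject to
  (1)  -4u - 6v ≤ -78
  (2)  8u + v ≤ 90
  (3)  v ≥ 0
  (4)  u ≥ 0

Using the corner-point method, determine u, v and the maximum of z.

Vertices and z = -3u - 2v:
  (21/2, 6) → z = -87/2
  (0, 13) → z = -26
  (0, 90) → z = -180

The optimum lies where -4u - 6v = -78 and u = 0.
Solving simultaneously gives u = 0, v = 13.

u = 0, v = 13, maximum z = -26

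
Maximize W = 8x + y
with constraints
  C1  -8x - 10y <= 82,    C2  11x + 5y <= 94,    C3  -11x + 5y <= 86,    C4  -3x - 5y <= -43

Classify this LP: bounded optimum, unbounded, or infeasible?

Corner points and W = 8x + y:
  (4/11, 18) → W = 230/11
  (51/8, 191/40) → W = 2231/40
  (-43/14, 731/70) → W = -989/70
The feasible region has finitely many vertices and no improving ray; the maximum is 2231/40 at (51/8, 191/40).

bounded optimum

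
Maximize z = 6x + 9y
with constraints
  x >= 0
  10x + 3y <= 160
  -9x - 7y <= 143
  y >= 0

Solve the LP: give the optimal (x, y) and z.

x = 0, y = 160/3, maximum z = 480

Feasible corners and z = 6x + 9y:
  (0, 160/3) → z = 480
  (0, 0) → z = 0
  (16, 0) → z = 96

The binding constraints are x = 0 and 10x + 3y = 160.
Solving simultaneously gives x = 0, y = 160/3.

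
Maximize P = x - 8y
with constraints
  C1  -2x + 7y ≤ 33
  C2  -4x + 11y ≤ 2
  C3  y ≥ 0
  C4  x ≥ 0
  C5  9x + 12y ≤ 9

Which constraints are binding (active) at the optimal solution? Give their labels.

C3 and C5

Vertices and P = x - 8y:
  (0, 2/11) → P = -16/11
  (25/49, 18/49) → P = -17/7
  (0, 0) → P = 0
  (1, 0) → P = 1

The maximum is at (1, 0). Substituting into each constraint, equality holds for C3 and C5; the remaining constraints have slack.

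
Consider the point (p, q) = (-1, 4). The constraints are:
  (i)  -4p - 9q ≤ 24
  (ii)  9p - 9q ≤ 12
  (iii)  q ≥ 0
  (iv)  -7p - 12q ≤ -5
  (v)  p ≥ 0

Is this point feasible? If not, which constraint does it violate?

Constraint (v): p = -1, which is not ≥ 0. All other constraints are satisfied.

not feasible — violates (v)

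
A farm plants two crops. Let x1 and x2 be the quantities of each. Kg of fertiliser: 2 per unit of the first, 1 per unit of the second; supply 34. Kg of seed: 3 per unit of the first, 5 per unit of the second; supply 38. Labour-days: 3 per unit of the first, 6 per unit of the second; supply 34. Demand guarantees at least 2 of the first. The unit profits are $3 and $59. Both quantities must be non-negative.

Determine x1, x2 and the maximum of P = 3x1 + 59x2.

x1 = 2, x2 = 14/3, maximum P = 844/3

Vertices and P = 3x1 + 59x2:
  (34/3, 0) → P = 34
  (2, 0) → P = 6
  (2, 14/3) → P = 844/3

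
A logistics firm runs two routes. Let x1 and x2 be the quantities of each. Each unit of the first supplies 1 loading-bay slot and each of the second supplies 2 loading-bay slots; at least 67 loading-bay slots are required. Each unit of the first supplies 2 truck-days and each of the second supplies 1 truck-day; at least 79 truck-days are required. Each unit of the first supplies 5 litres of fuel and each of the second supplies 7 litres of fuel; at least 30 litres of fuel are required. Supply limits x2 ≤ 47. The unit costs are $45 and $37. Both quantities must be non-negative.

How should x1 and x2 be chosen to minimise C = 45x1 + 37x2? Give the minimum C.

x1 = 91/3, x2 = 55/3, minimum C = 6130/3

The feasible region is unbounded (it extends along (1, 0)), but C strictly increases along every unbounded feasible direction, so there is no improving ray and the minimum is attained at a vertex.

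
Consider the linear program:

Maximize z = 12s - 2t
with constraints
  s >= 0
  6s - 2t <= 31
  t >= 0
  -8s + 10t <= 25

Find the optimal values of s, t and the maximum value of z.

s = 90/11, t = 199/22, maximum z = 881/11

Vertices and z = 12s - 2t:
  (0, 0) → z = 0
  (0, 5/2) → z = -5
  (31/6, 0) → z = 62
  (90/11, 199/22) → z = 881/11

At the optimal vertex, 6s - 2t = 31 and -8s + 10t = 25.
Solving simultaneously gives s = 90/11, t = 199/22.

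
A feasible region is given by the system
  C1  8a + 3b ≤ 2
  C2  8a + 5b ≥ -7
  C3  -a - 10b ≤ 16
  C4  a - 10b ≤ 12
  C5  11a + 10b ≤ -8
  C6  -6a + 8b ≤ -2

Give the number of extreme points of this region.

4

Pairwise boundary intersections that survive every other constraint:
  (-2/17, -103/85)
  (-23/47, -29/47)
  (1/3, -7/6)
  (-11/37, -35/74)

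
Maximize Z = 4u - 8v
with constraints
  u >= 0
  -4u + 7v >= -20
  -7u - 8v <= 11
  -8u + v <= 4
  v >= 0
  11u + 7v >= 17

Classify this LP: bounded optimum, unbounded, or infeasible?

Corner points and Z = 4u - 8v:
  (0, 4) → Z = -32
  (0, 17/7) → Z = -136/7
  (5, 0) → Z = 20
  (17/11, 0) → Z = 68/11
The feasible region has finitely many vertices and no improving ray; the maximum is 20 at (5, 0).

bounded optimum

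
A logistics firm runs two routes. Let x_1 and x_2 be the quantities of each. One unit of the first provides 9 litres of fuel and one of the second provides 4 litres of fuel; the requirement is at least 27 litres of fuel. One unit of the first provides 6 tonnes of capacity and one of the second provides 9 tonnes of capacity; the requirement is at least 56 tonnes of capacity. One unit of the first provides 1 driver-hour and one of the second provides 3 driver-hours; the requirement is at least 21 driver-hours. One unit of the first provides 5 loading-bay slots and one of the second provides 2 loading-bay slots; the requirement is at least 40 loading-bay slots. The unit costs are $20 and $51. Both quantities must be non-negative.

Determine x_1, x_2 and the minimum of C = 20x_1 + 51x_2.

Vertices and C = 20x_1 + 51x_2:
  (0, 20) → C = 1020
  (21, 0) → C = 420
  (6, 5) → C = 375
The feasible region is unbounded (it extends along (0, 1), (1, 0)), but C strictly increases along every unbounded feasible direction, so there is no improving ray and the minimum is attained at a vertex.

x_1 = 6, x_2 = 5, minimum C = 375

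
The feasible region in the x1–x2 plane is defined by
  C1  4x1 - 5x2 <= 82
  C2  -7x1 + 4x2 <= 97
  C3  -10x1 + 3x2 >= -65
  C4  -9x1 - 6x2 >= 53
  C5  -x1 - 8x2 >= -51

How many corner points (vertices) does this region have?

4

The feasible vertices (each the meet of two boundaries and inside every other half-plane) are:
  (-813/19, -962/19)
  (79/38, -280/19)
  (-397/39, 251/39)
  (77/29, -1115/87)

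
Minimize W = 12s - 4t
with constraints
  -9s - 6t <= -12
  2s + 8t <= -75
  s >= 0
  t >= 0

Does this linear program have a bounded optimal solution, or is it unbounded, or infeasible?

The boundaries -9s - 6t = -12 and 2s + 8t = -75 meet at (91/10, -233/20), but that point violates t ≥ 0. Every candidate vertex is excluded by some other constraint, so the feasible region is empty.

infeasible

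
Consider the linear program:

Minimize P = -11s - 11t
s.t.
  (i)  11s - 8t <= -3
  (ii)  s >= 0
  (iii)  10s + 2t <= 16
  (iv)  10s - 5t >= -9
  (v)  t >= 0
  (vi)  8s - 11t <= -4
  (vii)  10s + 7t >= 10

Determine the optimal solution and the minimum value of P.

Vertices and P = -11s - 11t:
  (61/51, 103/51) → P = -1804/51
  (59/157, 140/157) → P = -2189/157
  (0, 9/5) → P = -99/5
  (0, 10/7) → P = -110/7
  (31/35, 25/7) → P = -1716/35

s = 31/35, t = 25/7, minimum P = -1716/35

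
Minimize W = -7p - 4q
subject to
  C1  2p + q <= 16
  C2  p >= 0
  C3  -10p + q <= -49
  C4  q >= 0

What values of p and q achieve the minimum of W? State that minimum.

p = 65/12, q = 31/6, minimum W = -703/12

Feasible corners and W = -7p - 4q:
  (65/12, 31/6) → W = -703/12
  (8, 0) → W = -56
  (49/10, 0) → W = -343/10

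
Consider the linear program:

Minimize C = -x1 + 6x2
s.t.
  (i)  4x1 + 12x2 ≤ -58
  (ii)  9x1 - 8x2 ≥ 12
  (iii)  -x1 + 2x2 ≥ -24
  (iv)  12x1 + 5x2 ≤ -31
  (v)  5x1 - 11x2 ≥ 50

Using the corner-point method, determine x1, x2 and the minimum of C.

x1 = -84/5, x2 = -102/5, minimum C = -528/5

The optimum lies where 9x1 - 8x2 = 12 and -x1 + 2x2 = -24.
Solving simultaneously gives x1 = -84/5, x2 = -102/5.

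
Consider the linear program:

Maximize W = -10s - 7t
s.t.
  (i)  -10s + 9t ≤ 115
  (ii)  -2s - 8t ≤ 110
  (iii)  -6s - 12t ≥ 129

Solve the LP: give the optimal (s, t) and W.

Corner points and W = -10s - 7t:
  (-955/49, -435/49) → W = 12595/49
  (-847/58, -100/29) → W = 4935/29
  (12, -67/4) → W = -11/4

s = -955/49, t = -435/49, maximum W = 12595/49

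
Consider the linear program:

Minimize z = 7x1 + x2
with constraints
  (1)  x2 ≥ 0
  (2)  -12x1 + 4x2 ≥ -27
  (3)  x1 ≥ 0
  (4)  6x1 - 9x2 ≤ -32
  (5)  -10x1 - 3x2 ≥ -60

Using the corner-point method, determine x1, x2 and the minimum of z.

x1 = 0, x2 = 32/9, minimum z = 32/9

Corner points and z = 7x1 + x2:
  (0, 32/9) → z = 32/9
  (0, 20) → z = 20
  (37/9, 170/27) → z = 947/27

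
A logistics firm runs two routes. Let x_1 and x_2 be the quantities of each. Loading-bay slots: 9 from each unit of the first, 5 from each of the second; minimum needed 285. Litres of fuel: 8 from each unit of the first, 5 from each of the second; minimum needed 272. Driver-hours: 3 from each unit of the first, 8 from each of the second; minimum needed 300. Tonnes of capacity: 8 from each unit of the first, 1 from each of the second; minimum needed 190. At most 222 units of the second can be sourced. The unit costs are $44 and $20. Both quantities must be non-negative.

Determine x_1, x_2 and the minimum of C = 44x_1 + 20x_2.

x_1 = 20, x_2 = 30, minimum C = 1480

Feasible corners and C = 44x_1 + 20x_2:
  (0, 190) → C = 3800
  (0, 222) → C = 4440
  (100, 0) → C = 4400
  (20, 30) → C = 1480
The feasible region is unbounded (it extends along (1, 0)), but C strictly increases along every unbounded feasible direction, so there is no improving ray and the minimum is attained at a vertex.

The binding constraints are 3x_1 + 8x_2 = 300 and 8x_1 + x_2 = 190.
Solving simultaneously gives x_1 = 20, x_2 = 30.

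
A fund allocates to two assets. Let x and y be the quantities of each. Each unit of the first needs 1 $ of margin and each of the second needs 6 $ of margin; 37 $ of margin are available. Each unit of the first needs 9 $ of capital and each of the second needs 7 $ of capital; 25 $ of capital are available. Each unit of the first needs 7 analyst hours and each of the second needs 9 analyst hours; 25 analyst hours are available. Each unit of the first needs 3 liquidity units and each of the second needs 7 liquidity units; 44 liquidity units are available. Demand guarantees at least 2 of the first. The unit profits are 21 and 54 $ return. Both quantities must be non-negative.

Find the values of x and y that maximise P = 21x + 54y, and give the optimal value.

x = 2, y = 1, maximum P = 96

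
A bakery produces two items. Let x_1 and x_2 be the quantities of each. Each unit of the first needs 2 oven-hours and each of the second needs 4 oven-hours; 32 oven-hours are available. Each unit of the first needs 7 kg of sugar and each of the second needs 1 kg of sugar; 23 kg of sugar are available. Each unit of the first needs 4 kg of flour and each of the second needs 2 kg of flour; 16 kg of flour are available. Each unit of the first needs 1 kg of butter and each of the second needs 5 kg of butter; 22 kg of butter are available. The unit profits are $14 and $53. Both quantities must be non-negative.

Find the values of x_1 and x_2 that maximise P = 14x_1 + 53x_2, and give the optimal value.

x_1 = 2, x_2 = 4, maximum P = 240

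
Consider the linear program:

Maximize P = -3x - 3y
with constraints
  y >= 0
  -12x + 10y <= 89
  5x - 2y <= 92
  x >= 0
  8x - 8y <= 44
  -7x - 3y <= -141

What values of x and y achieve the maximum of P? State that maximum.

Extreme points and P = -3x - 3y:
  (549/13, 1549/26) → P = -7941/26
  (1143/106, 2315/106) → P = -5187/53
  (27, 43/2) → P = -291/2
  (63/4, 41/4) → P = -78

x = 63/4, y = 41/4, maximum P = -78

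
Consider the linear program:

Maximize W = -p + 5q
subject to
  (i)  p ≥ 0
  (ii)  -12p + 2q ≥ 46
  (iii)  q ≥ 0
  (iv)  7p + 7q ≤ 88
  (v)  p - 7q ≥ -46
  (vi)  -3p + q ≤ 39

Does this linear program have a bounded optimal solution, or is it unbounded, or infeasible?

infeasible

The boundaries p = 0 and q = 0 meet at (0, 0), but that point violates -12p + 2q ≥ 46. Every candidate vertex is excluded by some other constraint, so the feasible region is empty.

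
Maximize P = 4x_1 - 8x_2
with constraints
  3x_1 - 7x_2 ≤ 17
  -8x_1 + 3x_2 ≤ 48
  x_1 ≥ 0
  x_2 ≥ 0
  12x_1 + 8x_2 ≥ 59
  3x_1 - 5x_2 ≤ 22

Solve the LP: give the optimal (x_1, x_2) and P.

x_1 = 23/2, x_2 = 5/2, maximum P = 26

Extreme points and P = 4x_1 - 8x_2:
  (17/3, 0) → P = 68/3
  (23/2, 5/2) → P = 26
  (0, 16) → P = -128
  (0, 59/8) → P = -59
  (59/12, 0) → P = 59/3
The feasible region is unbounded (it extends along (3, 8), (5, 3)), but P strictly decreases along every unbounded feasible direction, so there is no improving ray and the maximum is attained at a vertex.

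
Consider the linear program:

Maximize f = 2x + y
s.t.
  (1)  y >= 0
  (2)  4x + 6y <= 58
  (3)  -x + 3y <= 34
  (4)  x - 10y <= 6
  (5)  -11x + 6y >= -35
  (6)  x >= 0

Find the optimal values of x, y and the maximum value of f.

Corner points and f = 2x + y:
  (35/11, 0) → f = 70/11
  (0, 0) → f = 0
  (31/5, 83/15) → f = 269/15
  (0, 29/3) → f = 29/3

At the optimal vertex, 4x + 6y = 58 and -11x + 6y = -35.
Solving simultaneously gives x = 31/5, y = 83/15.

x = 31/5, y = 83/15, maximum f = 269/15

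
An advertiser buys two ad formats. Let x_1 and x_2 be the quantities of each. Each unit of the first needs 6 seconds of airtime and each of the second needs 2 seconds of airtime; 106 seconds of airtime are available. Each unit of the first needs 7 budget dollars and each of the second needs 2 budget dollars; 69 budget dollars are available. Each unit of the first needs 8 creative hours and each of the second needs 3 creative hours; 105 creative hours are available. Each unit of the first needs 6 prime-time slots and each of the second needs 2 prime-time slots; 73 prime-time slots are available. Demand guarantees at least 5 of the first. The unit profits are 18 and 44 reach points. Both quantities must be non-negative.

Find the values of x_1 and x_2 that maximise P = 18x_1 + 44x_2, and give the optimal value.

x_1 = 5, x_2 = 17, maximum P = 838

Vertices and P = 18x_1 + 44x_2:
  (69/7, 0) → P = 1242/7
  (5, 0) → P = 90
  (5, 17) → P = 838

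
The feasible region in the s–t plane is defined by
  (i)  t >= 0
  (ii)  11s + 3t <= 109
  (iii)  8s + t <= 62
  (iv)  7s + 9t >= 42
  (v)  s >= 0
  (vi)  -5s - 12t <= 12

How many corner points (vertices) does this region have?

Pairwise boundary intersections that survive every other constraint:
  (31/4, 0)
  (6, 0)
  (77/13, 190/13)
  (0, 109/3)
  (0, 14/3)

5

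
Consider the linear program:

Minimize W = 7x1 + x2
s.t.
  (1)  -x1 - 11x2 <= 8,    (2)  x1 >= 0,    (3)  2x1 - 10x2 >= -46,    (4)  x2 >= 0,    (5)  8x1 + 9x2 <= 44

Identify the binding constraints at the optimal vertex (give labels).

Feasible corners and W = 7x1 + x2:
  (0, 23/5) → W = 23/5
  (0, 0) → W = 0
  (13/49, 228/49) → W = 319/49
  (11/2, 0) → W = 77/2

The minimum is at (0, 0). Substituting into each constraint, equality holds for (2) and (4); the remaining constraints have slack.

(2) and (4)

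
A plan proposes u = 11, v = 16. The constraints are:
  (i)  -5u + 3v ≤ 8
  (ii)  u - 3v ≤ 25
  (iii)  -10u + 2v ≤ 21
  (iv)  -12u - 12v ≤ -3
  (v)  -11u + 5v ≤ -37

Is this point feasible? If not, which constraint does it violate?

(i): -7 ≤ 8 ✓
(ii): -37 ≤ 25 ✓
(iii): -78 ≤ 21 ✓
(iv): -324 ≤ -3 ✓
(v): -41 ≤ -37 ✓

feasible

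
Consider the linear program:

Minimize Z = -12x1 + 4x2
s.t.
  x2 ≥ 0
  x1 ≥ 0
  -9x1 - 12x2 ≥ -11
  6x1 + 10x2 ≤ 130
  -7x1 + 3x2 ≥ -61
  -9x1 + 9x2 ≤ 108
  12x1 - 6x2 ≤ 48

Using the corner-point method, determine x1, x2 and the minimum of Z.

Feasible corners and Z = -12x1 + 4x2:
  (0, 0) → Z = 0
  (11/9, 0) → Z = -44/3
  (0, 11/12) → Z = 11/3

The optimum lies where x2 = 0 and -9x1 - 12x2 = -11.
Solving simultaneously gives x1 = 11/9, x2 = 0.

x1 = 11/9, x2 = 0, minimum Z = -44/3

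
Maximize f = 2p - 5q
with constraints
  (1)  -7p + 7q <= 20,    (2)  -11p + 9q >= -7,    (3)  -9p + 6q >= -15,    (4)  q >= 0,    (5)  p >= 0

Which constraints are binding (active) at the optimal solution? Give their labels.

Vertices and f = 2p - 5q:
  (75/7, 95/7) → f = -325/7
  (0, 20/7) → f = -100/7
  (31/5, 34/5) → f = -108/5
  (7/11, 0) → f = 14/11
  (0, 0) → f = 0

The maximum is at (7/11, 0). Substituting into each constraint, equality holds for (2) and (4); the remaining constraints have slack.

(2) and (4)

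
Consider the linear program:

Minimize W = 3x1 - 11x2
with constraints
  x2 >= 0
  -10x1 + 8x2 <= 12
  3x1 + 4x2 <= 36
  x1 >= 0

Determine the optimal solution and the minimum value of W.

At the optimal vertex, -10x1 + 8x2 = 12 and 3x1 + 4x2 = 36.
Solving simultaneously gives x1 = 15/4, x2 = 99/16.

x1 = 15/4, x2 = 99/16, minimum W = -909/16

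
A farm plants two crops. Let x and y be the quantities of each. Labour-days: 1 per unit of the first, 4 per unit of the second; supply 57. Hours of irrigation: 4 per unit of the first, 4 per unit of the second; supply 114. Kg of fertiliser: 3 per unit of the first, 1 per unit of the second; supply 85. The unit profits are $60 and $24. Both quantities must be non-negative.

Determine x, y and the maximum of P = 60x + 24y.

Extreme points and P = 60x + 24y:
  (0, 0) → P = 0
  (0, 57/4) → P = 342
  (85/3, 0) → P = 1700
  (19, 19/2) → P = 1368
  (113/4, 1/4) → P = 1701

The optimum lies where 4x + 4y = 114 and 3x + y = 85.
Solving simultaneously gives x = 113/4, y = 1/4.

x = 113/4, y = 1/4, maximum P = 1701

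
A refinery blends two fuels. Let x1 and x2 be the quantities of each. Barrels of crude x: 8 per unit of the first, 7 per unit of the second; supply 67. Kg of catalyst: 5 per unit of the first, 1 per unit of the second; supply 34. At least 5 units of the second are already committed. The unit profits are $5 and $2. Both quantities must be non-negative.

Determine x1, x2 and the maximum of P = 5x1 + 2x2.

x1 = 4, x2 = 5, maximum P = 30

Extreme points and P = 5x1 + 2x2:
  (0, 67/7) → P = 134/7
  (0, 5) → P = 10
  (4, 5) → P = 30

At the optimal vertex, 8x1 + 7x2 = 67 and x2 = 5.
Solving simultaneously gives x1 = 4, x2 = 5.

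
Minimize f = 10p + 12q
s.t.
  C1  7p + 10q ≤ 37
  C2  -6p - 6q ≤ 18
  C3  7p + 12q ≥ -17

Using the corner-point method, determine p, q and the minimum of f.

p = -19/5, q = 4/5, minimum f = -142/5

Feasible corners and f = 10p + 12q:
  (-67/3, 58/3) → f = 26/3
  (307/7, -27) → f = 802/7
  (-19/5, 4/5) → f = -142/5

The optimum lies where -6p - 6q = 18 and 7p + 12q = -17.
Solving simultaneously gives p = -19/5, q = 4/5.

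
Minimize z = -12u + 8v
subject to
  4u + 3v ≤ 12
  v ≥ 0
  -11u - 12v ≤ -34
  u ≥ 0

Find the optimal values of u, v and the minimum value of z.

u = 14/5, v = 4/15, minimum z = -472/15

Vertices and z = -12u + 8v:
  (14/5, 4/15) → z = -472/15
  (0, 4) → z = 32
  (0, 17/6) → z = 68/3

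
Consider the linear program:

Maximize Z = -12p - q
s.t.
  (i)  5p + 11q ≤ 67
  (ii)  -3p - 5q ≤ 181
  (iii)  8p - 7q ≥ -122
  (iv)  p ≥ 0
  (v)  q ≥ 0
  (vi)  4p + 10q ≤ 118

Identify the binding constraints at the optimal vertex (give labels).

(iv) and (v)

Corner points and Z = -12p - q:
  (0, 67/11) → Z = -67/11
  (67/5, 0) → Z = -804/5
  (0, 0) → Z = 0

The maximum is at (0, 0). Substituting into each constraint, equality holds for (iv) and (v); the remaining constraints have slack.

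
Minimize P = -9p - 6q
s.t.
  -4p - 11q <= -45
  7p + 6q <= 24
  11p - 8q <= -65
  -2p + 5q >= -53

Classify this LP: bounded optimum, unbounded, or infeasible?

bounded optimum

Feasible corners and P = -9p - 6q:
  (-355/153, 755/153) → P = -445/51
  (-99/61, 719/122) → P = -1266/61
The feasible region has finitely many vertices and no improving ray; the minimum is -1266/61 at (-99/61, 719/122).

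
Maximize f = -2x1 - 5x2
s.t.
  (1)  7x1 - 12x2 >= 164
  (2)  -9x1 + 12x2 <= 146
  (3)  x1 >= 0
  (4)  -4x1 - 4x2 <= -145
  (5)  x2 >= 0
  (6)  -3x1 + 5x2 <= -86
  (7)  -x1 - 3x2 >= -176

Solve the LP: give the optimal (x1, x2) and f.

x1 = 145/4, x2 = 0, maximum f = -145/2

Vertices and f = -2x1 - 5x2:
  (145/4, 0) → f = -145/2
  (1069/32, 91/32) → f = -2593/32
  (176, 0) → f = -352
  (569/7, 221/7) → f = -2243/7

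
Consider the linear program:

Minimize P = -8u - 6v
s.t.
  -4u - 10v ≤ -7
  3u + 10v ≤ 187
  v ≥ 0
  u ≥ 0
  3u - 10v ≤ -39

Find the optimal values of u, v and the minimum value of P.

Corner points and P = -8u - 6v:
  (0, 187/10) → P = -561/5
  (74/3, 113/10) → P = -3977/15
  (0, 39/10) → P = -117/5

At the optimal vertex, 3u + 10v = 187 and 3u - 10v = -39.
Solving simultaneously gives u = 74/3, v = 113/10.

u = 74/3, v = 113/10, minimum P = -3977/15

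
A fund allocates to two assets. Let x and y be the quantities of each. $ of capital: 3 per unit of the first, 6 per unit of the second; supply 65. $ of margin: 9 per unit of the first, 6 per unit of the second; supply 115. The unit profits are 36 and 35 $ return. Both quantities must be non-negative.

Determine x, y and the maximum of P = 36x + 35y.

x = 25/3, y = 20/3, maximum P = 1600/3

The optimum lies where 3x + 6y = 65 and 9x + 6y = 115.
Solving simultaneously gives x = 25/3, y = 20/3.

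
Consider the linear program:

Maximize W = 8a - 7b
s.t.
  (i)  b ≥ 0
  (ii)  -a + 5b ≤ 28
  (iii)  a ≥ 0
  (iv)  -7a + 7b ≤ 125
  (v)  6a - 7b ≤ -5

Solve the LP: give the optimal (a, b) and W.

a = 171/23, b = 163/23, maximum W = 227/23

Extreme points and W = 8a - 7b:
  (0, 28/5) → W = -196/5
  (171/23, 163/23) → W = 227/23
  (0, 5/7) → W = -5

At the optimal vertex, -a + 5b = 28 and 6a - 7b = -5.
Solving simultaneously gives a = 171/23, b = 163/23.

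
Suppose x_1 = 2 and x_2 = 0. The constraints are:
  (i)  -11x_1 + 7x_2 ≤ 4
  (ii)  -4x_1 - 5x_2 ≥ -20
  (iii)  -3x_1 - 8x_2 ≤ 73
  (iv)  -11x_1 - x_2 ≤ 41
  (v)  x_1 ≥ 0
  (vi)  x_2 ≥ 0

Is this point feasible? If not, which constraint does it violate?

(i): -22 ≤ 4 ✓
(ii): -8 ≥ -20 ✓
(iii): -6 ≤ 73 ✓
(iv): -22 ≤ 41 ✓
(v): 2 ≥ 0 ✓
(vi): 0 ≥ 0 ✓

feasible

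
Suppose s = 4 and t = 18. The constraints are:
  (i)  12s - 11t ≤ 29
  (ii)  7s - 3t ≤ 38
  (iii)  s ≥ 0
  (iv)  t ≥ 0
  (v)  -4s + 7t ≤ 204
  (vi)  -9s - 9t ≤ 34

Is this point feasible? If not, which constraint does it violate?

(i): -150 ≤ 29 ✓
(ii): -26 ≤ 38 ✓
(iii): 4 ≥ 0 ✓
(iv): 18 ≥ 0 ✓
(v): 110 ≤ 204 ✓
(vi): -198 ≤ 34 ✓

feasible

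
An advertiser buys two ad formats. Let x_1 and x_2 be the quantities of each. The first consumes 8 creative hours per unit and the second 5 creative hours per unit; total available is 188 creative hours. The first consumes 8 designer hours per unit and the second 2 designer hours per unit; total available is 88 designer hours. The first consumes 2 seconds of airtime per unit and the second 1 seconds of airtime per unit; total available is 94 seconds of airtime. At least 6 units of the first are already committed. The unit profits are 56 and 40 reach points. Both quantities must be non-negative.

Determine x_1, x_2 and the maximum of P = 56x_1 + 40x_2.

x_1 = 6, x_2 = 20, maximum P = 1136

Extreme points and P = 56x_1 + 40x_2:
  (11, 0) → P = 616
  (6, 0) → P = 336
  (6, 20) → P = 1136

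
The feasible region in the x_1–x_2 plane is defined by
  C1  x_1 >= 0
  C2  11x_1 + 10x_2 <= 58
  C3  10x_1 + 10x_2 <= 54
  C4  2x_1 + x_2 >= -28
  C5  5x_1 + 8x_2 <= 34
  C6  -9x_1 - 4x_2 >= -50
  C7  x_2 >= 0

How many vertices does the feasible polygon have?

5

Of the 21 pairwise boundary intersections, those satisfying every inequality are:
  (0, 17/4)
  (0, 0)
  (4, 7/5)
  (58/11, 0)
  (46/15, 7/3)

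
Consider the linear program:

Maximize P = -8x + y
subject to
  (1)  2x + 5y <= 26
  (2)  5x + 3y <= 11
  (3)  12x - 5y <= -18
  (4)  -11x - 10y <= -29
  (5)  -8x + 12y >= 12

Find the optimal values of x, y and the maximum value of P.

Vertices and P = -8x + y:
  (-23/19, 108/19) → P = 292/19
  (-23/7, 228/35) → P = 164/5
  (1/61, 222/61) → P = 214/61
  (-1/5, 78/25) → P = 118/25

The binding constraints are 2x + 5y = 26 and -11x - 10y = -29.
Solving simultaneously gives x = -23/7, y = 228/35.

x = -23/7, y = 228/35, maximum P = 164/5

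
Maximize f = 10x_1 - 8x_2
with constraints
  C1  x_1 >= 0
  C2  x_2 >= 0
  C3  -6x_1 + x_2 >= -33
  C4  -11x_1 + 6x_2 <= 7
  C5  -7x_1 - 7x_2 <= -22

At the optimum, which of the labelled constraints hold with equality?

C2 and C3

Corner points and f = 10x_1 - 8x_2:
  (11/2, 0) → f = 55
  (22/7, 0) → f = 220/7
  (41/5, 81/5) → f = -238/5
  (83/119, 291/119) → f = -214/17

The maximum is at (11/2, 0). Substituting into each constraint, equality holds for C2 and C3; the remaining constraints have slack.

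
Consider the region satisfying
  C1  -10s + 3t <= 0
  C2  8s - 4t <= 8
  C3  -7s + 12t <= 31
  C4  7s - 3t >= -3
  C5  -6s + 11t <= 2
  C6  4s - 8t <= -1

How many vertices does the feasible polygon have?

The feasible vertices (each the meet of two boundaries and inside every other half-plane) are:
  (3/46, 5/23)
  (3/68, 5/34)
  (3/2, 1)
  (17/12, 5/6)

4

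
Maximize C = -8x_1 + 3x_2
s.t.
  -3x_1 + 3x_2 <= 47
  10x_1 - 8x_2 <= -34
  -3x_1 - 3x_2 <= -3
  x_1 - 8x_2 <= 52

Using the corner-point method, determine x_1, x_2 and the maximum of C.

x_1 = -22/3, x_2 = 25/3, maximum C = 251/3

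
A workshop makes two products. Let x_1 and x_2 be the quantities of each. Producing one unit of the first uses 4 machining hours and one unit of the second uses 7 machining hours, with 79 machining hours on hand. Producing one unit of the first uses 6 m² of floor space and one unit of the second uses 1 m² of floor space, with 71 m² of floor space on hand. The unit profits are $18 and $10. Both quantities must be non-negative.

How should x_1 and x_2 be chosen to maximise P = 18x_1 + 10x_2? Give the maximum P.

x_1 = 11, x_2 = 5, maximum P = 248

The binding constraints are 4x_1 + 7x_2 = 79 and 6x_1 + x_2 = 71.
Solving simultaneously gives x_1 = 11, x_2 = 5.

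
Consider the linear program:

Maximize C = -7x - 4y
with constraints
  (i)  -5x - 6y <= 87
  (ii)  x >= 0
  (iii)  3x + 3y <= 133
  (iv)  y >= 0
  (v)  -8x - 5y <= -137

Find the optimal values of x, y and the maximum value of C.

Corner points and C = -7x - 4y:
  (0, 133/3) → C = -532/3
  (0, 137/5) → C = -548/5
  (133/3, 0) → C = -931/3
  (137/8, 0) → C = -959/8

x = 0, y = 137/5, maximum C = -548/5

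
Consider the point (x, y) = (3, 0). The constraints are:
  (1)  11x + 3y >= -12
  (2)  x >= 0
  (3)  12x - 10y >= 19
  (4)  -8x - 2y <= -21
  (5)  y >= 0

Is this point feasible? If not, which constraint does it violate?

(1): 33 ≥ -12 ✓
(2): 3 ≥ 0 ✓
(3): 36 ≥ 19 ✓
(4): -24 ≤ -21 ✓
(5): 0 ≥ 0 ✓

feasible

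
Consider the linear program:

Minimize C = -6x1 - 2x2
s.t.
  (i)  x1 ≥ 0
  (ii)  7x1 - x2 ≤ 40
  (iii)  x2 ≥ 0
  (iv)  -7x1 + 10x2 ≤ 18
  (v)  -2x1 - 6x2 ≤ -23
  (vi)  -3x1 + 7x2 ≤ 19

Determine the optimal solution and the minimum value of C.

Extreme points and C = -6x1 - 2x2:
  (263/44, 81/44) → C = -435/11
  (13/2, 11/2) → C = -50
  (61/31, 197/62) → C = -563/31
  (64/19, 79/19) → C = -542/19

The optimum lies where 7x1 - x2 = 40 and -3x1 + 7x2 = 19.
Solving simultaneously gives x1 = 13/2, x2 = 11/2.

x1 = 13/2, x2 = 11/2, minimum C = -50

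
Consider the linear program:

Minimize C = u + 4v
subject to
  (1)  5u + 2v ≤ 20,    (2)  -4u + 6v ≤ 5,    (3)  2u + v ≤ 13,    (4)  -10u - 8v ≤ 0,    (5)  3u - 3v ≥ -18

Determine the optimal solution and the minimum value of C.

Vertices and C = u + 4v:
  (55/19, 105/38) → C = 265/19
  (8, -10) → C = -32
  (-10/23, 25/46) → C = 40/23

The optimum lies where 5u + 2v = 20 and -10u - 8v = 0.
Solving simultaneously gives u = 8, v = -10.

u = 8, v = -10, minimum C = -32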